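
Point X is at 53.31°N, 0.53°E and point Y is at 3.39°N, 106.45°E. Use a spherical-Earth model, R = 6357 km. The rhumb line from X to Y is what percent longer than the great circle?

Great circle: σ = 1.6872 rad → d_gc = Rσ = 10725.8 km
Rhumb: Δφ = -0.8713, Δλ = +1.8487, Δψ = -1.0447, q = Δφ/Δψ = 0.8340 → d_rh = R√(Δφ²+q²Δλ²) = 11258.0 km
Excess = (11258.0 − 10725.8) / 10725.8 = 532.2 / 10725.8 = 4.96% ≈ 5.0%

5.0%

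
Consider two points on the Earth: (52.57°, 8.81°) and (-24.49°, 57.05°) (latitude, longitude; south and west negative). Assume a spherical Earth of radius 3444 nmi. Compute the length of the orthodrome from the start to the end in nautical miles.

cos σ = sin φ₁ sin φ₂ + cos φ₁ cos φ₂ cos Δλ
      = sin(52.57°)sin(-24.49°) + cos(52.57°)cos(-24.49°)cos(48.24°) = 0.0392
σ = 87.754° → d = Rσ = 3444·1.53159 = 5275 nmi

5275 nmi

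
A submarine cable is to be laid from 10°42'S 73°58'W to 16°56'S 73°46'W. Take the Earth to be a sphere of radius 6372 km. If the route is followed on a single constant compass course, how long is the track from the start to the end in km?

Rhumb course C = atan2(Δλ, Δψ) with Δψ = ln[tan(π/4+φ₂/2)/tan(π/4+φ₁/2)] = -0.1121, Δλ = +0.0035 → C = 178.22°
d = R·|Δφ| / |cos C| = 6372·0.10879 / 0.99952 = 694 km

694 km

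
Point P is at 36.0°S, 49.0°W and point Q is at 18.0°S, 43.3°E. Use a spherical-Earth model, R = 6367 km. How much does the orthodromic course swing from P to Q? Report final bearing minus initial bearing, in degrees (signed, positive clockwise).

-51.1°

At departure: θ₁ = atan2(sin Δλ cos φ₂, cos φ₁ sin φ₂ − sin φ₁ cos φ₂ cos Δλ) = 106.00°
At arrival: θ₂ = atan2(sin Δλ cos φ₁, −cos φ₂ sin φ₁ + sin φ₂ cos φ₁ cos Δλ) = 54.86°
Δθ = θ₂ − θ₁ = -51.1°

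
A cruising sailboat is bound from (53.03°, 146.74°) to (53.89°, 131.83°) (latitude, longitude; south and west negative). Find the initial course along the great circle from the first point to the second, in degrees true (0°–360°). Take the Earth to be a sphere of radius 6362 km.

θ = atan2( sin Δλ·cos φ₂ ,  cos φ₁ sin φ₂ − sin φ₁ cos φ₂ cos Δλ )
  = atan2(-0.1516, +0.0309) = 281.50°

281.5°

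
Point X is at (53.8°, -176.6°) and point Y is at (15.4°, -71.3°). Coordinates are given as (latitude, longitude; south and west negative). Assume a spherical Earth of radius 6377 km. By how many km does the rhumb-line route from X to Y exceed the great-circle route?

Great circle: cos σ = sin φ₁ sin φ₂ + cos φ₁ cos φ₂ cos Δλ,  σ = 1.5067 rad → d_gc = 9608.3 km
Rhumb line: Δψ = -0.8462, q = Δφ/Δψ = 0.7920, d_rh = R√(Δφ²+q²Δλ²) = 10219.3 km
Excess = 10219.3 − 9608.3 = 611.0 ≈ 611 km

611 km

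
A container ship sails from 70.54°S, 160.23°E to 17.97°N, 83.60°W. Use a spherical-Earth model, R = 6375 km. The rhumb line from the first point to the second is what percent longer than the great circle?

7.0%

Great circle: σ = 2.0160 rad → d_gc = Rσ = 12852.1 km
Rhumb: Δφ = +1.5448, Δλ = +2.0275, Δψ = +2.0822, q = Δφ/Δψ = 0.7419 → d_rh = R√(Δφ²+q²Δλ²) = 13745.5 km
Excess = (13745.5 − 12852.1) / 12852.1 = 893.4 / 12852.1 = 6.951% ≈ 7.0%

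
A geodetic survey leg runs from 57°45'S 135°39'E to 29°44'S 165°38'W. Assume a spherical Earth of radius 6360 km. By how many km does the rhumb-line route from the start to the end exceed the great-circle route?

Great circle: cos σ = sin φ₁ sin φ₂ + cos φ₁ cos φ₂ cos Δλ,  σ = 0.8499 rad → d_gc = 5405.35 km
Rhumb line: Δψ = +0.6970, q = Δφ/Δψ = 0.7015, d_rh = R√(Δφ²+q²Δλ²) = 5529.81 km
Excess = 5529.81 − 5405.35 = 124.46 ≈ 124 km

124 km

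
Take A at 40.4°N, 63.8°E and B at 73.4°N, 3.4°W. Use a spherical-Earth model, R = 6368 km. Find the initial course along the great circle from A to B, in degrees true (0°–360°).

338.2°

N = sin Δλ·cos φ₂ = -0.2634;  D = cos φ₁ sin φ₂ − sin φ₁ cos φ₂ cos Δλ = +0.6580
initial course = atan2(N, D) = 338.19°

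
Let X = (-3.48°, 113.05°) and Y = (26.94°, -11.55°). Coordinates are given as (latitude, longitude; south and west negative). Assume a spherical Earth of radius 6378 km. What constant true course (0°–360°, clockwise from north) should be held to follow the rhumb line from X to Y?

284.2°

Δψ = ln[tan(π/4+φ₂/2)/tan(π/4+φ₁/2)] = +0.5493
Δλ = -2.1747 rad (taken the short way round)
course = atan2(Δλ, Δψ) = 284.18°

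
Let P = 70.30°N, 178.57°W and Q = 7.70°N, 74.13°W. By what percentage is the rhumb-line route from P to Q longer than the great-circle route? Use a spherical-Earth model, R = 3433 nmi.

Great circle: σ = 1.5279 rad → d_gc = Rσ = 5245.4 nmi
Rhumb: Δφ = -1.0926, Δλ = +1.8228, Δψ = -1.6160, q = Δφ/Δψ = 0.6761 → d_rh = R√(Δφ²+q²Δλ²) = 5654.0 nmi
Excess = (5654.0 − 5245.4) / 5245.4 = 408.6 / 5245.4 = 7.79% ≈ 7.8%

7.8%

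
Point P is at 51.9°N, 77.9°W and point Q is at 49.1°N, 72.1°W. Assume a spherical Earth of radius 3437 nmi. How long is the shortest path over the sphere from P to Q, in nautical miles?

Haversine: a = sin²(Δφ/2)+cos φ₁ cos φ₂ sin²(Δλ/2) = 0.00163;  σ = 2·atan2(√a,√(1−a))
σ = 4.629° → d = Rσ = 3437·0.08079 = 278 nmi

278 nmi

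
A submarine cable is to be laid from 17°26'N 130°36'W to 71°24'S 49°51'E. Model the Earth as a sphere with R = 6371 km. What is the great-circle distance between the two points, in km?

14014 km

cos σ = sin φ₁ sin φ₂ + cos φ₁ cos φ₂ cos Δλ
      = sin(17.43°)sin(-71.40°) + cos(17.43°)cos(-71.40°)cos(-179.55°) = -0.5882
σ = 126.033° → d = Rσ = 6371·2.19969 = 14014 km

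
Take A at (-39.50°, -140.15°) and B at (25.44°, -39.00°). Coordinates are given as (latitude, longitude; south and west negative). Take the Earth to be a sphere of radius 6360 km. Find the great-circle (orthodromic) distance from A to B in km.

12663 km

cos σ = sin φ₁ sin φ₂ + cos φ₁ cos φ₂ cos Δλ
      = sin(-39.50°)sin(25.44°) + cos(-39.50°)cos(25.44°)cos(101.15°) = -0.4080
σ = 114.078° → d = Rσ = 6360·1.99104 = 12663 km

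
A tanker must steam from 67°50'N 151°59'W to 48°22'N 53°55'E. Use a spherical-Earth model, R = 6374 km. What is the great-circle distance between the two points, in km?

6917 km

cos σ = sin φ₁ sin φ₂ + cos φ₁ cos φ₂ cos Δλ
      = sin(67.83°)sin(48.37°) + cos(67.83°)cos(48.37°)cos(-154.10°) = 0.4667
σ = 62.181° → d = Rσ = 6374·1.08526 = 6917 km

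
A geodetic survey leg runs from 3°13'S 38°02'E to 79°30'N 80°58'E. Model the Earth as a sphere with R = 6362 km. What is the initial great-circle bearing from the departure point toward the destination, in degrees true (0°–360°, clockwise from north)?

N = sin Δλ·cos φ₂ = +0.1241;  D = cos φ₁ sin φ₂ − sin φ₁ cos φ₂ cos Δλ = +0.9892
initial course = atan2(N, D) = 7.15°

7.2°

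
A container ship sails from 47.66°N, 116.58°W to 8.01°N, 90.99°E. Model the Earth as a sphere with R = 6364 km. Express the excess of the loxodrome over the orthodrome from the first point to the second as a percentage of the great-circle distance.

14.4%

Great circle: σ = 2.0808 rad → d_gc = Rσ = 13242.5 km
Rhumb: Δφ = -0.6920, Δλ = -2.6604, Δψ = -0.8084, q = Δφ/Δψ = 0.8561 → d_rh = R√(Δφ²+q²Δλ²) = 15148.3 km
Excess = (15148.3 − 13242.5) / 13242.5 = 1905.8 / 13242.5 = 14.39% ≈ 14.4%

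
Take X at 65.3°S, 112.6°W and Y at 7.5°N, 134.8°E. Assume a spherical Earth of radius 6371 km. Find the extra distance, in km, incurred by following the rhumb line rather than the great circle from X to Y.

Great circle: cos σ = sin φ₁ sin φ₂ + cos φ₁ cos φ₂ cos Δλ,  σ = 1.8523 rad → d_gc = 11801.0 km
Rhumb line: Δψ = +1.6502, q = Δφ/Δψ = 0.7700, d_rh = R√(Δφ²+q²Δλ²) = 12588.4 km
Excess = 12588.4 − 11801.0 = 787.4 ≈ 787 km

787 km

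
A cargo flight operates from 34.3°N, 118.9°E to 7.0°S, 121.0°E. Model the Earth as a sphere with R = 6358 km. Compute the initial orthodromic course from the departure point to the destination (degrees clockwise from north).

176.8°

θ = atan2( sin Δλ·cos φ₂ ,  cos φ₁ sin φ₂ − sin φ₁ cos φ₂ cos Δλ )
  = atan2(+0.0364, -0.6596) = 176.84°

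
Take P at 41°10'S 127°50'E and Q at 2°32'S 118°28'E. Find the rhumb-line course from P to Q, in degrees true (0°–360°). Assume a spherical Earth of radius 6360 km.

347.6°

Δψ = ln[tan(π/4+φ₂/2)/tan(π/4+φ₁/2)] = +0.7455
Δλ = -0.1635 rad (taken the short way round)
course = atan2(Δλ, Δψ) = 347.63°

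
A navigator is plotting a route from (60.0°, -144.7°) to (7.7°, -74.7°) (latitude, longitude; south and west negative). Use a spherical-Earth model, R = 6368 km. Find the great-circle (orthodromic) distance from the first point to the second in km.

8159 km

cos σ = sin φ₁ sin φ₂ + cos φ₁ cos φ₂ cos Δλ
      = sin(60.00°)sin(7.70°) + cos(60.00°)cos(7.70°)cos(70.00°) = 0.2855
σ = 73.411° → d = Rσ = 6368·1.28126 = 8159 km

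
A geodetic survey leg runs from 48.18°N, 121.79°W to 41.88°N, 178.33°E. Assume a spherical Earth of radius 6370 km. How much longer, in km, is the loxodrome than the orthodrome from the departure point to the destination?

114 km

Great circle: cos σ = sin φ₁ sin φ₂ + cos φ₁ cos φ₂ cos Δλ,  σ = 0.7278 rad → d_gc = 4636.2 km
Rhumb line: Δψ = -0.1558, q = Δφ/Δψ = 0.7057, d_rh = R√(Δφ²+q²Δλ²) = 4749.8 km
Excess = 4749.8 − 4636.2 = 113.6 ≈ 114 km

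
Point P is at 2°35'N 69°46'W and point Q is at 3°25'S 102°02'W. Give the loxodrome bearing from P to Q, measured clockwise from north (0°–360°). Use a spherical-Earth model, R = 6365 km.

Meridional parts: M(φ₁)=+0.0451, M(φ₂)=-0.0597 → ΔM = -0.1048;  Δλ = -0.5632 rad
tan C = Δλ / ΔM = +5.3752 → C = 259.46°

259.5°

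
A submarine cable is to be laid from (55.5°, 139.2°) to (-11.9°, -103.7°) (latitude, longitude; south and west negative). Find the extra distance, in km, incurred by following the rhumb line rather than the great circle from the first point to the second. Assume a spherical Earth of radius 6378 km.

Great circle: cos σ = sin φ₁ sin φ₂ + cos φ₁ cos φ₂ cos Δλ,  σ = 2.0069 rad → d_gc = 12800.0 km
Rhumb line: Δψ = -1.3787, q = Δφ/Δψ = 0.8532, d_rh = R√(Δφ²+q²Δλ²) = 13415.8 km
Excess = 13415.8 − 12800.0 = 615.8 ≈ 616 km

616 km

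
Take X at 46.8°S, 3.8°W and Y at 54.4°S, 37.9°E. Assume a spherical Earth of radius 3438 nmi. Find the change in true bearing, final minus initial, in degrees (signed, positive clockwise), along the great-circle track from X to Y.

At departure: θ₁ = atan2(sin Δλ cos φ₂, cos φ₁ sin φ₂ − sin φ₁ cos φ₂ cos Δλ) = 121.76°
At arrival: θ₂ = atan2(sin Δλ cos φ₁, −cos φ₂ sin φ₁ + sin φ₂ cos φ₁ cos Δλ) = 88.90°
Δθ = θ₂ − θ₁ = -32.9°

-32.9°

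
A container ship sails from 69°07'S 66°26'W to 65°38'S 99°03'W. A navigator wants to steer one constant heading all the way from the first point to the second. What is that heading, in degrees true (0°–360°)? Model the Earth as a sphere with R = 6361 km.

285.5°

Meridional parts: M(φ₁)=-1.6913, M(φ₂)=-1.5329 → ΔM = +0.1583;  Δλ = -0.5693 rad
tan C = Δλ / ΔM = -3.5952 → C = 285.54°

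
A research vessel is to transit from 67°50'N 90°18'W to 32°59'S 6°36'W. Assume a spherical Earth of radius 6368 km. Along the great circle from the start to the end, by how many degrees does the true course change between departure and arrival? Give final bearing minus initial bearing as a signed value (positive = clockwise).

At departure: θ₁ = atan2(sin Δλ cos φ₂, cos φ₁ sin φ₂ − sin φ₁ cos φ₂ cos Δλ) = 109.22°
At arrival: θ₂ = atan2(sin Δλ cos φ₁, −cos φ₂ sin φ₁ + sin φ₂ cos φ₁ cos Δλ) = 154.87°
Δθ = θ₂ − θ₁ = +45.6°

+45.6°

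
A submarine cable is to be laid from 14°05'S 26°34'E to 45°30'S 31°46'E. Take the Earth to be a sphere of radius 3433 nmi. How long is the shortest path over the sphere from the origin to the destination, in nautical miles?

1901 nmi

Haversine: a = sin²(Δφ/2)+cos φ₁ cos φ₂ sin²(Δλ/2) = 0.07470;  σ = 2·atan2(√a,√(1−a))
σ = 31.723° → d = Rσ = 3433·0.55367 = 1901 nmi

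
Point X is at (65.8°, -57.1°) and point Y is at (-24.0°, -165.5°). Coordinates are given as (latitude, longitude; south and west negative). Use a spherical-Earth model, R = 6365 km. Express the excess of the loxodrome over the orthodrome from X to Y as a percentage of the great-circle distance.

Great circle: σ = 2.0820 rad → d_gc = Rσ = 13251.7 km
Rhumb: Δφ = -1.5673, Δλ = -1.8919, Δψ = -1.9717, q = Δφ/Δψ = 0.7949 → d_rh = R√(Δφ²+q²Δλ²) = 13825.7 km
Excess = (13825.7 − 13251.7) / 13251.7 = 574.0 / 13251.7 = 4.33% ≈ 4.3%

4.3%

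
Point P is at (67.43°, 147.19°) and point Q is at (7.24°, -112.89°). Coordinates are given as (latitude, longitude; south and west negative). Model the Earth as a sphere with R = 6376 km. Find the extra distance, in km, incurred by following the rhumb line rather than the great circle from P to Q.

Great circle: cos σ = sin φ₁ sin φ₂ + cos φ₁ cos φ₂ cos Δλ,  σ = 1.5200 rad → d_gc = 9691.5 km
Rhumb line: Δψ = -1.4850, q = Δφ/Δψ = 0.7074, d_rh = R√(Δφ²+q²Δλ²) = 10331.4 km
Excess = 10331.4 − 9691.5 = 639.9 ≈ 640 km

640 km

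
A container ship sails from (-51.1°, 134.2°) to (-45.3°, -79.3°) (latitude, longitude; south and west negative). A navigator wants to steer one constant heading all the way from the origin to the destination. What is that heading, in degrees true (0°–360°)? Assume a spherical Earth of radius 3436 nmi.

Meridional parts: M(φ₁)=-1.0409, M(φ₂)=-0.8888 → ΔM = +0.1521;  Δλ = +2.5569 rad
tan C = Δλ / ΔM = +16.8105 → C = 86.60°

86.6°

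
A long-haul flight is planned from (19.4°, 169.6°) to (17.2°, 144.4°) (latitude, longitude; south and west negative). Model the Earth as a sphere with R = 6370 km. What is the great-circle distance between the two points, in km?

2669 km

cos σ = sin φ₁ sin φ₂ + cos φ₁ cos φ₂ cos Δλ
      = sin(19.40°)sin(17.20°) + cos(19.40°)cos(17.20°)cos(-25.20°) = 0.9135
σ = 24.005° → d = Rσ = 6370·0.41897 = 2669 km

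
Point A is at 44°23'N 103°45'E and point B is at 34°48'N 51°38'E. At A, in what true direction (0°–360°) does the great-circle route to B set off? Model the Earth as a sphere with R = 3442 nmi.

274.9°

N = sin Δλ·cos φ₂ = -0.6481;  D = cos φ₁ sin φ₂ − sin φ₁ cos φ₂ cos Δλ = +0.0552
initial course = atan2(N, D) = 274.87°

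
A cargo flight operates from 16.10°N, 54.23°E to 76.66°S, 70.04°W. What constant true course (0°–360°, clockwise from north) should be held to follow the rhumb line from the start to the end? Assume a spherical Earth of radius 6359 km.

221.7°

Δψ = ln[tan(π/4+φ₂/2)/tan(π/4+φ₁/2)] = -2.4308
Δλ = -2.1689 rad (taken the short way round)
course = atan2(Δλ, Δψ) = 221.74°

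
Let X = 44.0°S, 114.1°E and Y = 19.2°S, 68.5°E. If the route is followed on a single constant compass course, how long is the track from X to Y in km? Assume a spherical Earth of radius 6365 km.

5069 km

Δψ = ln[tan(π/4+φ₂/2)/tan(π/4+φ₁/2)] = +0.5153;  Δφ = +0.4328 rad,  Δλ = -0.7959 rad
q = Δφ/Δψ = 0.8399
d = R·√(Δφ² + q²Δλ²) = 6365·0.79636 = 5069 km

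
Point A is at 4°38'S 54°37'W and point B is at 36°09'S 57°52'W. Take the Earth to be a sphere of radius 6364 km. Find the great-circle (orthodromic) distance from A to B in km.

Haversine: a = sin²(Δφ/2)+cos φ₁ cos φ₂ sin²(Δλ/2) = 0.07440;  σ = 2·atan2(√a,√(1−a))
σ = 31.658° → d = Rσ = 6364·0.55254 = 3516 km

3516 km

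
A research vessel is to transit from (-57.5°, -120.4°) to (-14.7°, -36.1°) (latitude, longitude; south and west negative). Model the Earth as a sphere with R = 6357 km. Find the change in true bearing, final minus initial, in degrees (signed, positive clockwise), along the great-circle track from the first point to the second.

-59.6°

Initial bearing θ₁ = atan2(sin Δλ cos φ₂, cos φ₁ sin φ₂ − sin φ₁ cos φ₂ cos Δλ) = 93.29°
Final bearing θ₂ = (initial bearing from the destination back to the start) + 180° = 33.68°
Δθ = θ₂ − θ₁ = -59.6°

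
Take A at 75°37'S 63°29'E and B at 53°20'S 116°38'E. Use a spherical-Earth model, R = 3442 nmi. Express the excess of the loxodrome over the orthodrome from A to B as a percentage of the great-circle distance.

Great circle: σ = 0.5238 rad → d_gc = Rσ = 1802.8 nmi
Rhumb: Δφ = +0.3889, Δλ = +0.9276, Δψ = +0.9655, q = Δφ/Δψ = 0.4028 → d_rh = R√(Δφ²+q²Δλ²) = 1856.4 nmi
Excess = (1856.4 − 1802.8) / 1802.8 = 53.6 / 1802.8 = 2.97% ≈ 3.0%

3.0%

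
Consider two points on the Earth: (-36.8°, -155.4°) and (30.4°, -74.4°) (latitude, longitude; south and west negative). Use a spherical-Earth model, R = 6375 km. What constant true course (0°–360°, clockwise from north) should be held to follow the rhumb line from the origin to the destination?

Meridional parts: M(φ₁)=-0.6916, M(φ₂)=+0.5574 → ΔM = +1.2490;  Δλ = +1.4137 rad
tan C = Δλ / ΔM = +1.1319 → C = 48.54°

48.5°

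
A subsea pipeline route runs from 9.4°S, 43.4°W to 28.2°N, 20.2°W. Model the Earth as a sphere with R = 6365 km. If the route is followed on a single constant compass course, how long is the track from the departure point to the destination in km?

4865 km

Rhumb course C = atan2(Δλ, Δψ) with Δψ = ln[tan(π/4+φ₂/2)/tan(π/4+φ₁/2)] = +0.6782, Δλ = +0.4049 → C = 30.84°
d = R·|Δφ| / |cos C| = 6365·0.65624 / 0.85859 = 4865 km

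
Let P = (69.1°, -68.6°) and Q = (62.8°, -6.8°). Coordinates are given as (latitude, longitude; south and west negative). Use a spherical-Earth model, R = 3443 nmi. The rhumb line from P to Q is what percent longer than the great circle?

4.2%

Great circle: σ = 0.4324 rad → d_gc = Rσ = 1488.8 nmi
Rhumb: Δφ = -0.1100, Δλ = +1.0786, Δψ = -0.2713, q = Δφ/Δψ = 0.4053 → d_rh = R√(Δφ²+q²Δλ²) = 1551.9 nmi
Excess = (1551.9 − 1488.8) / 1488.8 = 63.1 / 1488.8 = 4.24% ≈ 4.2%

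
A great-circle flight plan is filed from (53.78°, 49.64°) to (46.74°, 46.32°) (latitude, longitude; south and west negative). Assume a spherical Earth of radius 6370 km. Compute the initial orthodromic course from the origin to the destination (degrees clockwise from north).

θ = atan2( sin Δλ·cos φ₂ ,  cos φ₁ sin φ₂ − sin φ₁ cos φ₂ cos Δλ )
  = atan2(-0.0397, -0.1216) = 198.07°

198.1°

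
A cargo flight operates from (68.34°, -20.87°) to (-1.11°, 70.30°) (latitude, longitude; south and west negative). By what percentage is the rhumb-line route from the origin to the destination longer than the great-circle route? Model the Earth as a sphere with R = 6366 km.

Great circle: σ = 1.5963 rad → d_gc = Rσ = 10162.3 km
Rhumb: Δφ = -1.2121, Δλ = +1.5912, Δψ = -1.6733, q = Δφ/Δψ = 0.7244 → d_rh = R√(Δφ²+q²Δλ²) = 10648.5 km
Excess = (10648.5 − 10162.3) / 10162.3 = 486.2 / 10162.3 = 4.78% ≈ 4.8%

4.8%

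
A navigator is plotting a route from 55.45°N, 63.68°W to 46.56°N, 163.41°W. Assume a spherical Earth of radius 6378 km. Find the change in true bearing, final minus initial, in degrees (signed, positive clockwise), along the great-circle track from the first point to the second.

-85.5°

Initial bearing θ₁ = atan2(sin Δλ cos φ₂, cos φ₁ sin φ₂ − sin φ₁ cos φ₂ cos Δλ) = 306.83°
Final bearing θ₂ = (initial bearing from the destination back to the start) + 180° = 221.32°
Δθ = θ₂ − θ₁ = -85.5°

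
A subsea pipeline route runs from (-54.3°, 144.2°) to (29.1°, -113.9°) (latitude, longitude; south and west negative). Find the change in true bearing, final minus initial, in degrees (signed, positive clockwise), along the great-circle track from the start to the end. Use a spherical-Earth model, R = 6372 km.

-39.6°

At departure: θ₁ = atan2(sin Δλ cos φ₂, cos φ₁ sin φ₂ − sin φ₁ cos φ₂ cos Δλ) = 80.87°
At arrival: θ₂ = atan2(sin Δλ cos φ₁, −cos φ₂ sin φ₁ + sin φ₂ cos φ₁ cos Δλ) = 41.25°
Δθ = θ₂ − θ₁ = -39.6°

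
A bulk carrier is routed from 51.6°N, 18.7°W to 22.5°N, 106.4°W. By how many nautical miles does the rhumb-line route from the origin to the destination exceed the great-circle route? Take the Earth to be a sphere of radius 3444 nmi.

Great circle: cos σ = sin φ₁ sin φ₂ + cos φ₁ cos φ₂ cos Δλ,  σ = 1.2420 rad → d_gc = 4277.3 nmi
Rhumb line: Δψ = -0.6517, q = Δφ/Δψ = 0.7794, d_rh = R√(Δφ²+q²Δλ²) = 4465.3 nmi
Excess = 4465.3 − 4277.3 = 188.0 ≈ 188 nmi

188 nmi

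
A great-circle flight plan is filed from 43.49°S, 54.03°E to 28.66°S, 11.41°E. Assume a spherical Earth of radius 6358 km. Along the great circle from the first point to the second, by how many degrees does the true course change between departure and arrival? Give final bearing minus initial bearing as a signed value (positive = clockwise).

At departure: θ₁ = atan2(sin Δλ cos φ₂, cos φ₁ sin φ₂ − sin φ₁ cos φ₂ cos Δλ) = 279.22°
At arrival: θ₂ = atan2(sin Δλ cos φ₁, −cos φ₂ sin φ₁ + sin φ₂ cos φ₁ cos Δλ) = 305.30°
Δθ = θ₂ − θ₁ = +26.1°

+26.1°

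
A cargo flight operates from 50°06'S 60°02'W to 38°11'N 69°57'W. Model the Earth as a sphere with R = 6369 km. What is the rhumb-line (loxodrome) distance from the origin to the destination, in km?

Rhumb course C = atan2(Δλ, Δψ) with Δψ = ln[tan(π/4+φ₂/2)/tan(π/4+φ₁/2)] = +1.7355, Δλ = -0.1731 → C = 354.30°
d = R·|Δφ| / |cos C| = 6369·1.54083 / 0.99506 = 9862 km

9862 km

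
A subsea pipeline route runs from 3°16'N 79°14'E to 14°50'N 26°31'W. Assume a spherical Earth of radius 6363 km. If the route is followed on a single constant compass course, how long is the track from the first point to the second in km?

11648 km

Rhumb course C = atan2(Δλ, Δψ) with Δψ = ln[tan(π/4+φ₂/2)/tan(π/4+φ₁/2)] = +0.2048, Δλ = -1.8457 → C = 276.33°
d = R·|Δφ| / |cos C| = 6363·0.20188 / 0.11028 = 11648 km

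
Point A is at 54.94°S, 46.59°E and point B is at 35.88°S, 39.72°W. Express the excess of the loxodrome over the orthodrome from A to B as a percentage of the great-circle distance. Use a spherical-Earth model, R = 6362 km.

Great circle: σ = 1.0360 rad → d_gc = Rσ = 6590.8 km
Rhumb: Δφ = +0.3327, Δλ = -1.5064, Δψ = +0.4807, q = Δφ/Δψ = 0.6920 → d_rh = R√(Δφ²+q²Δλ²) = 6961.4 km
Excess = (6961.4 − 6590.8) / 6590.8 = 370.6 / 6590.8 = 5.62% ≈ 5.6%

5.6%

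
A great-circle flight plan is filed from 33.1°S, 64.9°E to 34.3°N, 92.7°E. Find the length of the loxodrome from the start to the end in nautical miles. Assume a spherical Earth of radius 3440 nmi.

Rhumb course C = atan2(Δλ, Δψ) with Δψ = ln[tan(π/4+φ₂/2)/tan(π/4+φ₁/2)] = +1.2508, Δλ = +0.4852 → C = 21.20°
d = R·|Δφ| / |cos C| = 3440·1.17635 / 0.93231 = 4340 nmi

4340 nmi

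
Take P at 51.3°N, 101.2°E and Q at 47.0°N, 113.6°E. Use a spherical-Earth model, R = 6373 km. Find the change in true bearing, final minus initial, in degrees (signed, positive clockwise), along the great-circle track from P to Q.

At departure: θ₁ = atan2(sin Δλ cos φ₂, cos φ₁ sin φ₂ − sin φ₁ cos φ₂ cos Δλ) = 113.13°
At arrival: θ₂ = atan2(sin Δλ cos φ₁, −cos φ₂ sin φ₁ + sin φ₂ cos φ₁ cos Δλ) = 122.53°
Δθ = θ₂ − θ₁ = +9.4°

+9.4°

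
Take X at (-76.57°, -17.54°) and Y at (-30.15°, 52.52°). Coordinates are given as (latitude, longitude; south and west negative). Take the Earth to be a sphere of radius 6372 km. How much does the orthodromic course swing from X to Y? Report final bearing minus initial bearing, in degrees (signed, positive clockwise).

At departure: θ₁ = atan2(sin Δλ cos φ₂, cos φ₁ sin φ₂ − sin φ₁ cos φ₂ cos Δλ) = 78.18°
At arrival: θ₂ = atan2(sin Δλ cos φ₁, −cos φ₂ sin φ₁ + sin φ₂ cos φ₁ cos Δλ) = 15.24°
Δθ = θ₂ − θ₁ = -62.9°

-62.9°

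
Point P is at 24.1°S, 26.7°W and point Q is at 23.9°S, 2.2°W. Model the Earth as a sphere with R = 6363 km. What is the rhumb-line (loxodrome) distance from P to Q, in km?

Δψ = ln[tan(π/4+φ₂/2)/tan(π/4+φ₁/2)] = +0.0038;  Δφ = +0.0035 rad,  Δλ = +0.4276 rad
q = Δφ/Δψ = 0.9135
d = R·√(Δφ² + q²Δλ²) = 6363·0.39065 = 2486 km

2486 km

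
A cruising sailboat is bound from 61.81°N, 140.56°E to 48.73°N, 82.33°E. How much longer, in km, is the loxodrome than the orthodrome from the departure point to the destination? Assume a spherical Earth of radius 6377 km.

117 km

Great circle: cos σ = sin φ₁ sin φ₂ + cos φ₁ cos φ₂ cos Δλ,  σ = 0.5979 rad → d_gc = 3812.8 km
Rhumb line: Δψ = -0.4053, q = Δφ/Δψ = 0.5633, d_rh = R√(Δφ²+q²Δλ²) = 3930.1 km
Excess = 3930.1 − 3812.8 = 117.3 ≈ 117 km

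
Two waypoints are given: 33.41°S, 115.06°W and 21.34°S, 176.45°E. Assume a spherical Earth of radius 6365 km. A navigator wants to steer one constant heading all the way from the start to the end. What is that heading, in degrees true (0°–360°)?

281.3°

Meridional parts: M(φ₁)=-0.6193, M(φ₂)=-0.3814 → ΔM = +0.2379;  Δλ = -1.1954 rad
tan C = Δλ / ΔM = -5.0246 → C = 281.26°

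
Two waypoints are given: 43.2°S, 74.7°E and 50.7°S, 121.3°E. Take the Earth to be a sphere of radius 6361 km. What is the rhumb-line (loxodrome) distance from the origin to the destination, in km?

3620 km

Rhumb course C = atan2(Δλ, Δψ) with Δψ = ln[tan(π/4+φ₂/2)/tan(π/4+φ₁/2)] = -0.1922, Δλ = +0.8133 → C = 103.30°
d = R·|Δφ| / |cos C| = 6361·0.13090 / 0.22999 = 3620 km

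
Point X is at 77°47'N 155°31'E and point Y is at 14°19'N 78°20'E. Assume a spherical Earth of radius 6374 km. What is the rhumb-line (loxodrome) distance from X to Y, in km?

8537 km

Δψ = ln[tan(π/4+φ₂/2)/tan(π/4+φ₁/2)] = -1.9823;  Δφ = -1.1077 rad,  Δλ = -1.3471 rad
q = Δφ/Δψ = 0.5588
d = R·√(Δφ² + q²Δλ²) = 6374·1.33928 = 8537 km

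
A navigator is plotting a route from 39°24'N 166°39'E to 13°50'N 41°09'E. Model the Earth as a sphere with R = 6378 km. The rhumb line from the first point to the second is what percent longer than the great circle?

Great circle: σ = 1.8587 rad → d_gc = Rσ = 11854.8 km
Rhumb: Δφ = -0.4462, Δλ = -2.1904, Δψ = -0.5055, q = Δφ/Δψ = 0.8828 → d_rh = R√(Δφ²+q²Δλ²) = 12656.7 km
Excess = (12656.7 − 11854.8) / 11854.8 = 801.9 / 11854.8 = 6.76% ≈ 6.8%

6.8%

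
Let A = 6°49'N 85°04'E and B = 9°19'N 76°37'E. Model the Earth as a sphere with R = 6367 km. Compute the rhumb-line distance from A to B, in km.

970 km

Rhumb course C = atan2(Δλ, Δψ) with Δψ = ln[tan(π/4+φ₂/2)/tan(π/4+φ₁/2)] = +0.0441, Δλ = -0.1475 → C = 286.64°
d = R·|Δφ| / |cos C| = 6367·0.04363 / 0.28633 = 970 km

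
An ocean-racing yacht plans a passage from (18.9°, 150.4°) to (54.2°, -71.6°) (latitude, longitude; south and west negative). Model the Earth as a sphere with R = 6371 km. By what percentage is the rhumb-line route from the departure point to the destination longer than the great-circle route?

Great circle: σ = 1.7199 rad → d_gc = Rσ = 10957.5 km
Rhumb: Δφ = +0.6161, Δλ = +2.4086, Δψ = +0.7941, q = Δφ/Δψ = 0.7758 → d_rh = R√(Δφ²+q²Δλ²) = 12535.5 km
Excess = (12535.5 − 10957.5) / 10957.5 = 1578.0 / 10957.5 = 14.40% ≈ 14.4%

14.4%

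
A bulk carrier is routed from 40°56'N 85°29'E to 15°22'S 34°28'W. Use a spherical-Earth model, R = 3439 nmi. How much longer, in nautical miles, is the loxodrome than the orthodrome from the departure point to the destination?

152 nmi

Great circle: cos σ = sin φ₁ sin φ₂ + cos φ₁ cos φ₂ cos Δλ,  σ = 2.1380 rad → d_gc = 7352.7 nmi
Rhumb line: Δψ = -1.0558, q = Δφ/Δψ = 0.9307, d_rh = R√(Δφ²+q²Δλ²) = 7504.5 nmi
Excess = 7504.5 − 7352.7 = 151.8 ≈ 152 nmi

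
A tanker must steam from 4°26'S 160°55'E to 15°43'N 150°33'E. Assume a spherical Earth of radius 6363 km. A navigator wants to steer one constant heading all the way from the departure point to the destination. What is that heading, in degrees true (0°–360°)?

Meridional parts: M(φ₁)=-0.0775, M(φ₂)=+0.2778 → ΔM = +0.3553;  Δλ = -0.1809 rad
tan C = Δλ / ΔM = -0.5093 → C = 333.01°

333.0°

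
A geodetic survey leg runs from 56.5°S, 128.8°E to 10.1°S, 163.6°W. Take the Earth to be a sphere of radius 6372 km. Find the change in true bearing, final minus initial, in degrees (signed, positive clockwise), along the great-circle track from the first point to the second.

-43.6°

Initial bearing θ₁ = atan2(sin Δλ cos φ₂, cos φ₁ sin φ₂ − sin φ₁ cos φ₂ cos Δλ) = 76.65°
Final bearing θ₂ = (initial bearing from the destination back to the start) + 180° = 33.06°
Δθ = θ₂ − θ₁ = -43.6°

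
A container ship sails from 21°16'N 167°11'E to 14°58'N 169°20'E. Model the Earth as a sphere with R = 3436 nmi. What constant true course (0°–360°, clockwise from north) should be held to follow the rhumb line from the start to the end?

162.0°

Meridional parts: M(φ₁)=+0.3800, M(φ₂)=+0.2642 → ΔM = -0.1158;  Δλ = +0.0375 rad
tan C = Δλ / ΔM = -0.3242 → C = 162.04°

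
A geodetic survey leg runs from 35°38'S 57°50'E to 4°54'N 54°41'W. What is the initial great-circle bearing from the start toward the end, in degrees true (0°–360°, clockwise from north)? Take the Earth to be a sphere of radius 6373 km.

N = sin Δλ·cos φ₂ = -0.9204;  D = cos φ₁ sin φ₂ − sin φ₁ cos φ₂ cos Δλ = -0.1529
initial course = atan2(N, D) = 260.57°

260.6°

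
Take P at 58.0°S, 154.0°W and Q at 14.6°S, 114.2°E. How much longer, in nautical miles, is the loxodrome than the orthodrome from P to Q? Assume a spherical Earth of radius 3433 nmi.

Great circle: cos σ = sin φ₁ sin φ₂ + cos φ₁ cos φ₂ cos Δλ,  σ = 1.3718 rad → d_gc = 4709.5 nmi
Rhumb line: Δψ = +0.9915, q = Δφ/Δψ = 0.7639, d_rh = R√(Δφ²+q²Δλ²) = 4941.5 nmi
Excess = 4941.5 − 4709.5 = 232.0 ≈ 232 nmi

232 nmi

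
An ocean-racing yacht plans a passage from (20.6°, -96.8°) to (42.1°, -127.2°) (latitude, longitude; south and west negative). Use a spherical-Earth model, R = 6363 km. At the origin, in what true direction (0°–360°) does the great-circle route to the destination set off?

θ = atan2( sin Δλ·cos φ₂ ,  cos φ₁ sin φ₂ − sin φ₁ cos φ₂ cos Δλ )
  = atan2(-0.3755, +0.4024) = 316.98°

317.0°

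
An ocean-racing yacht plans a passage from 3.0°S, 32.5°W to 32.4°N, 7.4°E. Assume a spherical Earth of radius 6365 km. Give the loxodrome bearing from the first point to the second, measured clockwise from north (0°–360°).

46.9°

Meridional parts: M(φ₁)=-0.0524, M(φ₂)=+0.5983 → ΔM = +0.6507;  Δλ = +0.6964 rad
tan C = Δλ / ΔM = +1.0703 → C = 46.94°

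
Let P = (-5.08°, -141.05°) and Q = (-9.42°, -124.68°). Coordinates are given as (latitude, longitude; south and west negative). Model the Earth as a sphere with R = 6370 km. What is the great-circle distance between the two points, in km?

Haversine: a = sin²(Δφ/2)+cos φ₁ cos φ₂ sin²(Δλ/2) = 0.02135;  σ = 2·atan2(√a,√(1−a))
σ = 16.804° → d = Rσ = 6370·0.29329 = 1868 km

1868 km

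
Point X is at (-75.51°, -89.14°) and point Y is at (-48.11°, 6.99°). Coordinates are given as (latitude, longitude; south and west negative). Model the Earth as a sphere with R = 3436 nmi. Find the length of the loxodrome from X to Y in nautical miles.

Δψ = ln[tan(π/4+φ₂/2)/tan(π/4+φ₁/2)] = +1.1022;  Δφ = +0.4782 rad,  Δλ = +1.6778 rad
q = Δφ/Δψ = 0.4339
d = R·√(Δφ² + q²Δλ²) = 3436·0.87097 = 2993 nmi

2993 nmi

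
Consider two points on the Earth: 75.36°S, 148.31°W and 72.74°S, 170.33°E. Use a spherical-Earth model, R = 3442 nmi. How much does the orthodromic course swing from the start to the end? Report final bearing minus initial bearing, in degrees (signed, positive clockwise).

+39.9°

Initial bearing θ₁ = atan2(sin Δλ cos φ₂, cos φ₁ sin φ₂ − sin φ₁ cos φ₂ cos Δλ) = 262.48°
Final bearing θ₂ = (initial bearing from the destination back to the start) + 180° = 302.38°
Δθ = θ₂ − θ₁ = +39.9°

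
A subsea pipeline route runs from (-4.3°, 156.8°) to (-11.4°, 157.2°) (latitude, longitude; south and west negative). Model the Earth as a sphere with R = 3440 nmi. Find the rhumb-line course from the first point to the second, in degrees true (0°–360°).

176.8°

Meridional parts: M(φ₁)=-0.0751, M(φ₂)=-0.2003 → ΔM = -0.1252;  Δλ = +0.0070 rad
tan C = Δλ / ΔM = -0.0558 → C = 176.81°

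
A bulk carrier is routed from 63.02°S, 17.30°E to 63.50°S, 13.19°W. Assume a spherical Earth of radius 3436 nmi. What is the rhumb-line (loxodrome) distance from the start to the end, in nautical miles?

Δψ = ln[tan(π/4+φ₂/2)/tan(π/4+φ₁/2)] = -0.0186;  Δφ = -0.0084 rad,  Δλ = -0.5322 rad
q = Δφ/Δψ = 0.4499
d = R·√(Δφ² + q²Δλ²) = 3436·0.23958 = 823 nmi

823 nmi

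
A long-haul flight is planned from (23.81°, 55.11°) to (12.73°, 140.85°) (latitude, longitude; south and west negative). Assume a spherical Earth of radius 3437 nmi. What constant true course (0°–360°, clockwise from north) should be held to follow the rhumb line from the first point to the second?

Meridional parts: M(φ₁)=+0.4281, M(φ₂)=+0.2240 → ΔM = -0.2040;  Δλ = +1.4964 rad
tan C = Δλ / ΔM = -7.3342 → C = 97.76°

97.8°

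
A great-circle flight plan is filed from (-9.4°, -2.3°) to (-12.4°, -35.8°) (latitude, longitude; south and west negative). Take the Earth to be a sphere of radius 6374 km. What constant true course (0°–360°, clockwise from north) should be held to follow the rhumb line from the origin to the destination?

264.8°

Meridional parts: M(φ₁)=-0.1648, M(φ₂)=-0.2181 → ΔM = -0.0533;  Δλ = -0.5847 rad
tan C = Δλ / ΔM = +10.9639 → C = 264.79°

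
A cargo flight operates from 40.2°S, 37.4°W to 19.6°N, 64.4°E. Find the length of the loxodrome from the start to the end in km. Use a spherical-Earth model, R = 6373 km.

Rhumb course C = atan2(Δλ, Δψ) with Δψ = ln[tan(π/4+φ₂/2)/tan(π/4+φ₁/2)] = +1.1164, Δλ = +1.7767 → C = 57.86°
d = R·|Δφ| / |cos C| = 6373·1.04371 / 0.53204 = 12502 km

12502 km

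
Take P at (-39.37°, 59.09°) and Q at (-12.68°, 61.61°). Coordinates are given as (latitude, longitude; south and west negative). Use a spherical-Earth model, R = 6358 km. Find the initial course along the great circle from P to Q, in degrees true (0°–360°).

N = sin Δλ·cos φ₂ = +0.0429;  D = cos φ₁ sin φ₂ − sin φ₁ cos φ₂ cos Δλ = +0.4486
initial course = atan2(N, D) = 5.46°

5.5°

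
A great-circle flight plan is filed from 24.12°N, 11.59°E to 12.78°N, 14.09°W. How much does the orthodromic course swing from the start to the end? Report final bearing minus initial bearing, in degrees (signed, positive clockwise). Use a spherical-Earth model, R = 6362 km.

At departure: θ₁ = atan2(sin Δλ cos φ₂, cos φ₁ sin φ₂ − sin φ₁ cos φ₂ cos Δλ) = 249.59°
At arrival: θ₂ = atan2(sin Δλ cos φ₁, −cos φ₂ sin φ₁ + sin φ₂ cos φ₁ cos Δλ) = 241.30°
Δθ = θ₂ − θ₁ = -8.3°

-8.3°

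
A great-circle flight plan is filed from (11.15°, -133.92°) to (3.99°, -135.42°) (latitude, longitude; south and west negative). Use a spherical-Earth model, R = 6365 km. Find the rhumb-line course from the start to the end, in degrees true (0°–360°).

191.7°

Meridional parts: M(φ₁)=+0.1958, M(φ₂)=+0.0697 → ΔM = -0.1261;  Δλ = -0.0262 rad
tan C = Δλ / ΔM = +0.2075 → C = 191.72°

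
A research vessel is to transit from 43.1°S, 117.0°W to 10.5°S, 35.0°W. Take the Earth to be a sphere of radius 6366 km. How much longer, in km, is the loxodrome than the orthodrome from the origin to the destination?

Great circle: cos σ = sin φ₁ sin φ₂ + cos φ₁ cos φ₂ cos Δλ,  σ = 1.3444 rad → d_gc = 8558.7 km
Rhumb line: Δψ = +0.6509, q = Δφ/Δψ = 0.8741, d_rh = R√(Δφ²+q²Δλ²) = 8748.7 km
Excess = 8748.7 − 8558.7 = 190.0 ≈ 190 km

190 km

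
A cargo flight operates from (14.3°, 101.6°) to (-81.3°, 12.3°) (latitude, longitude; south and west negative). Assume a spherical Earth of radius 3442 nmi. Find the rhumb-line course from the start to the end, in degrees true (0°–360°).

208.9°

Δψ = ln[tan(π/4+φ₂/2)/tan(π/4+φ₁/2)] = -2.8283
Δλ = -1.5586 rad (taken the short way round)
course = atan2(Δλ, Δψ) = 208.86°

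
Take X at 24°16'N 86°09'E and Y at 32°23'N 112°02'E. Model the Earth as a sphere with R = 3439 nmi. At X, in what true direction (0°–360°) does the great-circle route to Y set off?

N = sin Δλ·cos φ₂ = +0.3687;  D = cos φ₁ sin φ₂ − sin φ₁ cos φ₂ cos Δλ = +0.1760
initial course = atan2(N, D) = 64.48°

64.5°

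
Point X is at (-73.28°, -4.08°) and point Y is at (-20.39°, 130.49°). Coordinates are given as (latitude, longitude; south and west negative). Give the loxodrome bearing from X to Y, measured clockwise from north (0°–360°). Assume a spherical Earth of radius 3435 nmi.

Meridional parts: M(φ₁)=-1.9176, M(φ₂)=-0.3636 → ΔM = +1.5540;  Δλ = +2.3487 rad
tan C = Δλ / ΔM = +1.5114 → C = 56.51°

56.5°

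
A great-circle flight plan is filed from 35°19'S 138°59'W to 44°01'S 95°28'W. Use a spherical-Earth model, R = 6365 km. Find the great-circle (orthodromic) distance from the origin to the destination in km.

3798 km

cos σ = sin φ₁ sin φ₂ + cos φ₁ cos φ₂ cos Δλ
      = sin(-35.32°)sin(-44.02°) + cos(-35.32°)cos(-44.02°)cos(43.52°) = 0.8272
σ = 34.185° → d = Rσ = 6365·0.59664 = 3798 km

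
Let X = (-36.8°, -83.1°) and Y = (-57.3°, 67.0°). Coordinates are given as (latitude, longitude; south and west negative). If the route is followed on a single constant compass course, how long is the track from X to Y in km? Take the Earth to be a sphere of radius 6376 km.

Δψ = ln[tan(π/4+φ₂/2)/tan(π/4+φ₁/2)] = -0.5347;  Δφ = -0.3578 rad,  Δλ = +2.6197 rad
q = Δφ/Δψ = 0.6691
d = R·√(Δφ² + q²Δλ²) = 6376·1.78911 = 11407 km

11407 km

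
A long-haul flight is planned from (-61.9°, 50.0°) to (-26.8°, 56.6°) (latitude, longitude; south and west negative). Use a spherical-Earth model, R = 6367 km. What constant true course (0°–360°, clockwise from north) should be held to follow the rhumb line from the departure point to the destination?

Δψ = ln[tan(π/4+φ₂/2)/tan(π/4+φ₁/2)] = +0.8995
Δλ = +0.1152 rad (taken the short way round)
course = atan2(Δλ, Δψ) = 7.30°

7.3°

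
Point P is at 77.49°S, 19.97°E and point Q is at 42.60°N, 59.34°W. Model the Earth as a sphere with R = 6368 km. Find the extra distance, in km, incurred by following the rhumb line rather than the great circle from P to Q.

Great circle: cos σ = sin φ₁ sin φ₂ + cos φ₁ cos φ₂ cos Δλ,  σ = 2.2539 rad → d_gc = 14353.0 km
Rhumb line: Δψ = +3.0342, q = Δφ/Δψ = 0.6908, d_rh = R√(Δφ²+q²Δλ²) = 14670.4 km
Excess = 14670.4 − 14353.0 = 317.4 ≈ 317 km

317 km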